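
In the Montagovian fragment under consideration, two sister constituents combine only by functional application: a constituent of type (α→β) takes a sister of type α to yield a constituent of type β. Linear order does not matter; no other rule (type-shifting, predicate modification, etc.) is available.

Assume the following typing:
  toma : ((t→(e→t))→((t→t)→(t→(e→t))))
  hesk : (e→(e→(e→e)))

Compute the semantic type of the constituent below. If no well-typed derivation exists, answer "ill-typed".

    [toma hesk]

[toma hesk]: ((t→(e→t))→((t→t)→(t→(e→t)))) with (e→(e→(e→e))) — neither is a function whose domain matches the other; composition fails here.

ill-typed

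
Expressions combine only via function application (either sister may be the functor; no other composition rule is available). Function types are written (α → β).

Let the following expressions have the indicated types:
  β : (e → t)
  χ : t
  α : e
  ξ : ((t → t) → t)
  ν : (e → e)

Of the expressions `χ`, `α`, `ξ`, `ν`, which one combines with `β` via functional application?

α

χ : t — no; β wants e, and χ wants nothing (atomic).
α — combines: β : (e → t) takes α : e as argument, giving t.
ξ : ((t → t) → t) — no; β wants e, and ξ wants (t → t).
ν : (e → e) — no; β wants e, and ν wants e.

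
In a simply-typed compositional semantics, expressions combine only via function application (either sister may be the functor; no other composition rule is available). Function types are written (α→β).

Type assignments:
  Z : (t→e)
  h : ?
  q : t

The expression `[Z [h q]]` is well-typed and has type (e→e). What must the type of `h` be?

[Z [h q]] is required to be (e→e). Z : (t→e) cannot yield (e→e) as functor, so [h q] : ((t→e)→(e→e)).
[h q] is required to be ((t→e)→(e→e)). q : t cannot yield ((t→e)→(e→e)) as functor, so h : (t→((t→e)→(e→e))).

(t→((t→e)→(e→e)))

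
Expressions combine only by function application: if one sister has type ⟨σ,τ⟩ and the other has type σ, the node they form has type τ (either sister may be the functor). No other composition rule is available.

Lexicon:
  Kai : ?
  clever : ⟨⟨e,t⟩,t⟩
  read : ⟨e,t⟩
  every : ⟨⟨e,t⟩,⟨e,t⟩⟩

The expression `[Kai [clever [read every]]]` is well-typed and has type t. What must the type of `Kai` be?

[Kai [clever [read every]]] is required to be t. [clever [read every]] : t cannot yield t as functor, so Kai : ⟨t,t⟩.

⟨t,t⟩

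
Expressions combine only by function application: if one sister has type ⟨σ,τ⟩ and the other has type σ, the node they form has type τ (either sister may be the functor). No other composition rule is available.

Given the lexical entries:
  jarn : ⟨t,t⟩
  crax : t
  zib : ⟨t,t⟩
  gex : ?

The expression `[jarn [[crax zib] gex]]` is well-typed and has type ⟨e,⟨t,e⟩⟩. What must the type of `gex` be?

⟨t,⟨⟨t,t⟩,⟨e,⟨t,e⟩⟩⟩⟩

At [jarn [[crax zib] gex]] (required: ⟨e,⟨t,e⟩⟩): jarn is ⟨t,t⟩, which is not a function with range ⟨e,⟨t,e⟩⟩; hence [[crax zib] gex] is the functor — type ⟨⟨t,t⟩,⟨e,⟨t,e⟩⟩⟩.
At [[crax zib] gex] (required: ⟨⟨t,t⟩,⟨e,⟨t,e⟩⟩⟩): [crax zib] is t, which is not a function with range ⟨⟨t,t⟩,⟨e,⟨t,e⟩⟩⟩; hence gex is the functor — type ⟨t,⟨⟨t,t⟩,⟨e,⟨t,e⟩⟩⟩⟩.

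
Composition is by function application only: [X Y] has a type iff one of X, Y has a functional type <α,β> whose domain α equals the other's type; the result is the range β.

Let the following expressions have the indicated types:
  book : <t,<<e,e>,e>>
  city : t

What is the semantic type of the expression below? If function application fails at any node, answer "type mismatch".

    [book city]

[book city] — book of type <t,<<e,e>,e>> combines with city of type t: type <<e,e>,e>.

<<e,e>,e>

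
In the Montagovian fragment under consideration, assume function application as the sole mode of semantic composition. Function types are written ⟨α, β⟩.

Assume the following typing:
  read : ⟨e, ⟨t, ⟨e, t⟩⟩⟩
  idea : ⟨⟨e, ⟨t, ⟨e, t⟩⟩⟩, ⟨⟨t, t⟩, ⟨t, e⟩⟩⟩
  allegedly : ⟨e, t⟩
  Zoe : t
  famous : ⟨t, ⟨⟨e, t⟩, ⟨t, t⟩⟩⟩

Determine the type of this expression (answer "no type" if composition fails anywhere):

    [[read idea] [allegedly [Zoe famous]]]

⟨t, e⟩

At [read idea], idea : ⟨⟨e, ⟨t, ⟨e, t⟩⟩⟩, ⟨⟨t, t⟩, ⟨t, e⟩⟩⟩ takes read : ⟨e, ⟨t, ⟨e, t⟩⟩⟩, giving ⟨⟨t, t⟩, ⟨t, e⟩⟩.
At [Zoe famous], famous : ⟨t, ⟨⟨e, t⟩, ⟨t, t⟩⟩⟩ takes Zoe : t, giving ⟨⟨e, t⟩, ⟨t, t⟩⟩.
At [allegedly [Zoe famous]], [Zoe famous] : ⟨⟨e, t⟩, ⟨t, t⟩⟩ takes allegedly : ⟨e, t⟩, giving ⟨t, t⟩.
At [[read idea] [allegedly [Zoe famous]]], [read idea] : ⟨⟨t, t⟩, ⟨t, e⟩⟩ takes [allegedly [Zoe famous]] : ⟨t, t⟩, giving ⟨t, e⟩.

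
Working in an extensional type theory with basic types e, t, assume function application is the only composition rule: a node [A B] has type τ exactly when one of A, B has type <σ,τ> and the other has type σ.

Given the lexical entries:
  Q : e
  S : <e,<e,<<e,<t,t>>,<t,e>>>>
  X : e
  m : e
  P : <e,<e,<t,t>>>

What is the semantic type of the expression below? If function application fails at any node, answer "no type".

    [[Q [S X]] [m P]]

[S X]: <e,<e,<<e,<t,t>>,<t,e>>>> applied to e yields <e,<<e,<t,t>>,<t,e>>>.
[Q [S X]]: <e,<<e,<t,t>>,<t,e>>> applied to e yields <<e,<t,t>>,<t,e>>.
[m P]: <e,<e,<t,t>>> applied to e yields <e,<t,t>>.
[[Q [S X]] [m P]]: <<e,<t,t>>,<t,e>> applied to <e,<t,t>> yields <t,e>.

<t,e>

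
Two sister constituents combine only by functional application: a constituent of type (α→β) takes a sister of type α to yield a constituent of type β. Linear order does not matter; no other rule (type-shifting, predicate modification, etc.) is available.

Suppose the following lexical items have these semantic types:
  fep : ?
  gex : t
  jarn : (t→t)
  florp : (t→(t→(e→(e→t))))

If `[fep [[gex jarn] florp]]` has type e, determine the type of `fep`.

((t→(e→(e→t)))→e)

[fep [[gex jarn] florp]] must have type e. The sister [[gex jarn] florp] has type (t→(e→(e→t))); that is not a function onto e, so fep must be the functor, of type ((t→(e→(e→t)))→e).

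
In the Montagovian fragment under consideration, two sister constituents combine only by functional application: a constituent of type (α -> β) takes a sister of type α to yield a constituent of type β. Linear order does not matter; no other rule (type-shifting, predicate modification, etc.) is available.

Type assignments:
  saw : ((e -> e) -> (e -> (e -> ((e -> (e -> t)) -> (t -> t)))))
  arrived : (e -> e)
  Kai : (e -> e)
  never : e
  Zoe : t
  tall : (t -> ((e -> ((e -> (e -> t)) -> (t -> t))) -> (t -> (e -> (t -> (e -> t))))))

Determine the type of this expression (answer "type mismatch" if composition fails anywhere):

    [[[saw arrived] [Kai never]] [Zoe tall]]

(t -> (e -> (t -> (e -> t))))

[saw arrived]: functor saw : ((e -> e) -> (e -> (e -> ((e -> (e -> t)) -> (t -> t))))), argument arrived : (e -> e); result (e -> (e -> ((e -> (e -> t)) -> (t -> t)))).
[Kai never]: functor Kai : (e -> e), argument never : e; result e.
[[saw arrived] [Kai never]]: functor [saw arrived] : (e -> (e -> ((e -> (e -> t)) -> (t -> t)))), argument [Kai never] : e; result (e -> ((e -> (e -> t)) -> (t -> t))).
[Zoe tall]: functor tall : (t -> ((e -> ((e -> (e -> t)) -> (t -> t))) -> (t -> (e -> (t -> (e -> t)))))), argument Zoe : t; result ((e -> ((e -> (e -> t)) -> (t -> t))) -> (t -> (e -> (t -> (e -> t))))).
[[[saw arrived] [Kai never]] [Zoe tall]]: functor [Zoe tall] : ((e -> ((e -> (e -> t)) -> (t -> t))) -> (t -> (e -> (t -> (e -> t))))), argument [[saw arrived] [Kai never]] : (e -> ((e -> (e -> t)) -> (t -> t))); result (t -> (e -> (t -> (e -> t)))).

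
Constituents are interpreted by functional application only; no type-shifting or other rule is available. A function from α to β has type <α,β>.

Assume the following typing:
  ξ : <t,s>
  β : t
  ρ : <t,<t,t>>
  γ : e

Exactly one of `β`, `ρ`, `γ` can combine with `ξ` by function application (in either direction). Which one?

β

β — combines: ξ : <t,s> takes β : t as argument, giving s.
ρ : <t,<t,t>> — does not combine with ξ.
γ : e — does not combine with ξ.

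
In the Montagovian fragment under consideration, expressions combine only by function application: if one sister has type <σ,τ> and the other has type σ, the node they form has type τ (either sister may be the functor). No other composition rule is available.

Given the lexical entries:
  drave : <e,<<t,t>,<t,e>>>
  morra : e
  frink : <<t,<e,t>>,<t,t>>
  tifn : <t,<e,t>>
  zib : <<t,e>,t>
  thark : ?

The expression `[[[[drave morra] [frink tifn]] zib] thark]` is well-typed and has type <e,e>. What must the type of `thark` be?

For [[[[drave morra] [frink tifn]] zib] thark] to have type <e,e> with [[[drave morra] [frink tifn]] zib] of type t, thark must be the function: thark : <t,<e,e>>.

<t,<e,e>>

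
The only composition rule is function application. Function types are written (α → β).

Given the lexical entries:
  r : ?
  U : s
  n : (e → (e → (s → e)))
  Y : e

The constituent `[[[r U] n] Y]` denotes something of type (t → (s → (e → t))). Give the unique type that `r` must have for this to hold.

[[[r U] n] Y] is required to be (t → (s → (e → t))). Y : e cannot yield (t → (s → (e → t))) as functor, so [[r U] n] : (e → (t → (s → (e → t)))).
[[r U] n] is required to be (e → (t → (s → (e → t)))). n : (e → (e → (s → e))) cannot yield (e → (t → (s → (e → t)))) as functor, so [r U] : ((e → (e → (s → e))) → (e → (t → (s → (e → t))))).
[r U] is required to be ((e → (e → (s → e))) → (e → (t → (s → (e → t))))). U : s cannot yield ((e → (e → (s → e))) → (e → (t → (s → (e → t))))) as functor, so r : (s → ((e → (e → (s → e))) → (e → (t → (s → (e → t)))))).

(s → ((e → (e → (s → e))) → (e → (t → (s → (e → t))))))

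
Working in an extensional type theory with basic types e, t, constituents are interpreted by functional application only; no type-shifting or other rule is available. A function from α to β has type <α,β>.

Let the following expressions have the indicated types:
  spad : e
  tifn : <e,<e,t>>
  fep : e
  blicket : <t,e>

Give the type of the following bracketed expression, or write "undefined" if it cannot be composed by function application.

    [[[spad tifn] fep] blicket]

At [spad tifn], tifn : <e,<e,t>> takes spad : e, giving <e,t>.
At [[spad tifn] fep], [spad tifn] : <e,t> takes fep : e, giving t.
At [[[spad tifn] fep] blicket], blicket : <t,e> takes [[spad tifn] fep] : t, giving e.

e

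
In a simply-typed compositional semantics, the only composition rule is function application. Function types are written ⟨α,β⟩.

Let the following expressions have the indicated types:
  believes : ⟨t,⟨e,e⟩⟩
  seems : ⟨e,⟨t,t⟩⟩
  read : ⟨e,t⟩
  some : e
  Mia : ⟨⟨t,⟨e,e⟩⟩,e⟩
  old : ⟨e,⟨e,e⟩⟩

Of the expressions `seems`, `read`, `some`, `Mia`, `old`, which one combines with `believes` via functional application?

Mia

seems : ⟨e,⟨t,t⟩⟩ — neither side's domain matches the other.
read : ⟨e,t⟩ — neither side's domain matches the other.
some : e — neither side's domain matches the other.
Mia — combines: Mia : ⟨⟨t,⟨e,e⟩⟩,e⟩ takes believes : ⟨t,⟨e,e⟩⟩ as argument, giving e.
old : ⟨e,⟨e,e⟩⟩ — neither side's domain matches the other.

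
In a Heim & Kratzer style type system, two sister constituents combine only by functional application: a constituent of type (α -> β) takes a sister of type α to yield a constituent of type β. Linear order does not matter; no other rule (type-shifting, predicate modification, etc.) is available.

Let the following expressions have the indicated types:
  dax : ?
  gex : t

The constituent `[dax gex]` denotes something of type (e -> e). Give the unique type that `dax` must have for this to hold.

At [dax gex] (required: (e -> e)): gex is t, which is not a function with range (e -> e); hence dax is the functor — type (t -> (e -> e)).

(t -> (e -> e))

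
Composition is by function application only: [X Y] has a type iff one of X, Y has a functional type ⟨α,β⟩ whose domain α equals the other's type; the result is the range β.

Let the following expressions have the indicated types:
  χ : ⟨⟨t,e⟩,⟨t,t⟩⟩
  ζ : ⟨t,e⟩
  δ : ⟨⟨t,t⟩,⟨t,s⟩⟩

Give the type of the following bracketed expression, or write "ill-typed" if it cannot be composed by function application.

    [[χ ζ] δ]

⟨t,s⟩

[χ ζ]: χ is ⟨⟨t,e⟩,⟨t,t⟩⟩, ζ is ⟨t,e⟩; result ⟨t,t⟩.
[[χ ζ] δ]: δ is ⟨⟨t,t⟩,⟨t,s⟩⟩, [χ ζ] is ⟨t,t⟩; result ⟨t,s⟩.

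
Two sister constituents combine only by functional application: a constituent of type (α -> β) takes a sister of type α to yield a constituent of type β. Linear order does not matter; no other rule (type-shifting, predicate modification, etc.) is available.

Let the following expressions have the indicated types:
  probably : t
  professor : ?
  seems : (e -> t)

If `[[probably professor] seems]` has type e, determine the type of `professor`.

For [[probably professor] seems] to have type e with seems of type (e -> t), [probably professor] must be the function: [probably professor] : ((e -> t) -> e).
For [probably professor] to have type ((e -> t) -> e) with probably of type t, professor must be the function: professor : (t -> ((e -> t) -> e)).

(t -> ((e -> t) -> e))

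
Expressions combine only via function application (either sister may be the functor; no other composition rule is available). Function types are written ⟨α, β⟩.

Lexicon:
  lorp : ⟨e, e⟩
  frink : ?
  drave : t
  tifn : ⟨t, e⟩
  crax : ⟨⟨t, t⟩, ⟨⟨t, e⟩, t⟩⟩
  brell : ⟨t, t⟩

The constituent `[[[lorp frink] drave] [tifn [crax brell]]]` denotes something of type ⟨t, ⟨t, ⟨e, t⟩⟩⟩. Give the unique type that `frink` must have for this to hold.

For [[[lorp frink] drave] [tifn [crax brell]]] to have type ⟨t, ⟨t, ⟨e, t⟩⟩⟩ with [tifn [crax brell]] of type t, [[lorp frink] drave] must be the function: [[lorp frink] drave] : ⟨t, ⟨t, ⟨t, ⟨e, t⟩⟩⟩⟩.
For [[lorp frink] drave] to have type ⟨t, ⟨t, ⟨t, ⟨e, t⟩⟩⟩⟩ with drave of type t, [lorp frink] must be the function: [lorp frink] : ⟨t, ⟨t, ⟨t, ⟨t, ⟨e, t⟩⟩⟩⟩⟩.
For [lorp frink] to have type ⟨t, ⟨t, ⟨t, ⟨t, ⟨e, t⟩⟩⟩⟩⟩ with lorp of type ⟨e, e⟩, frink must be the function: frink : ⟨⟨e, e⟩, ⟨t, ⟨t, ⟨t, ⟨t, ⟨e, t⟩⟩⟩⟩⟩⟩.

⟨⟨e, e⟩, ⟨t, ⟨t, ⟨t, ⟨t, ⟨e, t⟩⟩⟩⟩⟩⟩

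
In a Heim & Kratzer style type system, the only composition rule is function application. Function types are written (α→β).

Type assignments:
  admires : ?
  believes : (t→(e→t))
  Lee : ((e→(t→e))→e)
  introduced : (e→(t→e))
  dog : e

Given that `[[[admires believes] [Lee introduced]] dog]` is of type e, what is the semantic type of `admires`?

For [[[admires believes] [Lee introduced]] dog] to have type e with dog of type e, [[admires believes] [Lee introduced]] must be the function: [[admires believes] [Lee introduced]] : (e→e).
For [[admires believes] [Lee introduced]] to have type (e→e) with [Lee introduced] of type e, [admires believes] must be the function: [admires believes] : (e→(e→e)).
For [admires believes] to have type (e→(e→e)) with believes of type (t→(e→t)), admires must be the function: admires : ((t→(e→t))→(e→(e→e))).

((t→(e→t))→(e→(e→e)))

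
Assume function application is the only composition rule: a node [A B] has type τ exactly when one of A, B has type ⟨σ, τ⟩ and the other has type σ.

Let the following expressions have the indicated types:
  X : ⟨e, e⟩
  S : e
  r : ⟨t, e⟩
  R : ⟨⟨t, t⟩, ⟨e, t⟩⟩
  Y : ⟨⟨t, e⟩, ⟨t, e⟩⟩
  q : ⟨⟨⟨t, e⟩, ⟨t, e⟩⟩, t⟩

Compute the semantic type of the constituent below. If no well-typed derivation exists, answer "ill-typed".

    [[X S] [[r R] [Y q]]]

ill-typed

[X S]: ⟨e, e⟩ applied to e yields e.
At [r R]: neither ⟨t, e⟩ nor ⟨⟨t, t⟩, ⟨e, t⟩⟩ can take the other as argument; the node is ill-typed.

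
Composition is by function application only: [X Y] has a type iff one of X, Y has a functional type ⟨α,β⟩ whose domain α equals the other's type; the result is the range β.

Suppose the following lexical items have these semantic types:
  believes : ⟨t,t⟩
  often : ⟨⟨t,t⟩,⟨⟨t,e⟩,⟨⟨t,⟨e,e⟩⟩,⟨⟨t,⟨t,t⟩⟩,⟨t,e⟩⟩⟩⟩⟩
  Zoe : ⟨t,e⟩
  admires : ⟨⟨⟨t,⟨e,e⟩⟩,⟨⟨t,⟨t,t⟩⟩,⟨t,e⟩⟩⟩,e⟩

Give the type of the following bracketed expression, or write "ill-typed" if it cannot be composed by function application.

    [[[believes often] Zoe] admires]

[believes often]: functor often : ⟨⟨t,t⟩,⟨⟨t,e⟩,⟨⟨t,⟨e,e⟩⟩,⟨⟨t,⟨t,t⟩⟩,⟨t,e⟩⟩⟩⟩⟩, argument believes : ⟨t,t⟩; result ⟨⟨t,e⟩,⟨⟨t,⟨e,e⟩⟩,⟨⟨t,⟨t,t⟩⟩,⟨t,e⟩⟩⟩⟩.
[[believes often] Zoe]: functor [believes often] : ⟨⟨t,e⟩,⟨⟨t,⟨e,e⟩⟩,⟨⟨t,⟨t,t⟩⟩,⟨t,e⟩⟩⟩⟩, argument Zoe : ⟨t,e⟩; result ⟨⟨t,⟨e,e⟩⟩,⟨⟨t,⟨t,t⟩⟩,⟨t,e⟩⟩⟩.
[[[believes often] Zoe] admires]: functor admires : ⟨⟨⟨t,⟨e,e⟩⟩,⟨⟨t,⟨t,t⟩⟩,⟨t,e⟩⟩⟩,e⟩, argument [[believes often] Zoe] : ⟨⟨t,⟨e,e⟩⟩,⟨⟨t,⟨t,t⟩⟩,⟨t,e⟩⟩⟩; result e.

e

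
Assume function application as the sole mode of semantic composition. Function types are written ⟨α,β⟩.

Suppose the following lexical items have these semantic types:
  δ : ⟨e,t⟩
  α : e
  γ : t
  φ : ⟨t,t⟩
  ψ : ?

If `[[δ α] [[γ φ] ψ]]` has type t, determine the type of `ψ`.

For [[δ α] [[γ φ] ψ]] to have type t with [δ α] of type t, [[γ φ] ψ] must be the function: [[γ φ] ψ] : ⟨t,t⟩.
For [[γ φ] ψ] to have type ⟨t,t⟩ with [γ φ] of type t, ψ must be the function: ψ : ⟨t,⟨t,t⟩⟩.

⟨t,⟨t,t⟩⟩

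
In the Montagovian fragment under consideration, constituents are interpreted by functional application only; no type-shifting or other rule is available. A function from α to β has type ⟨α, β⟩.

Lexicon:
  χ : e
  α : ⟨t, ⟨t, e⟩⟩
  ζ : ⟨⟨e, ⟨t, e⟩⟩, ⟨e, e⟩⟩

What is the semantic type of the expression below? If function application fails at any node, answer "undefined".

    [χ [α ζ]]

[α ζ]: ⟨t, ⟨t, e⟩⟩ and ⟨⟨e, ⟨t, e⟩⟩, ⟨e, e⟩⟩ cannot combine by function application — type clash.

undefined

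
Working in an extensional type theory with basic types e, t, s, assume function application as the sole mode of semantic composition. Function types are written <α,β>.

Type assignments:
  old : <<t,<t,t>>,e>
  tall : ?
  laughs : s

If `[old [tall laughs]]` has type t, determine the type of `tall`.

[old [tall laughs]] is required to be t. old : <<t,<t,t>>,e> cannot yield t as functor, so [tall laughs] : <<<t,<t,t>>,e>,t>.
[tall laughs] is required to be <<<t,<t,t>>,e>,t>. laughs : s cannot yield <<<t,<t,t>>,e>,t> as functor, so tall : <s,<<<t,<t,t>>,e>,t>>.

<s,<<<t,<t,t>>,e>,t>>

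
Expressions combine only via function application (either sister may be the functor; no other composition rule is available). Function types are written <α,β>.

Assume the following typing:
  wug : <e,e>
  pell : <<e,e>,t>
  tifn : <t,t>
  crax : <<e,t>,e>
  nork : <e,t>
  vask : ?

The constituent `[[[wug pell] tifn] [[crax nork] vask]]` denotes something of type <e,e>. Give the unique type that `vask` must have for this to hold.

At [[[wug pell] tifn] [[crax nork] vask]] (required: <e,e>): [[wug pell] tifn] is t, which is not a function with range <e,e>; hence [[crax nork] vask] is the functor — type <t,<e,e>>.
At [[crax nork] vask] (required: <t,<e,e>>): [crax nork] is e, which is not a function with range <t,<e,e>>; hence vask is the functor — type <e,<t,<e,e>>>.

<e,<t,<e,e>>>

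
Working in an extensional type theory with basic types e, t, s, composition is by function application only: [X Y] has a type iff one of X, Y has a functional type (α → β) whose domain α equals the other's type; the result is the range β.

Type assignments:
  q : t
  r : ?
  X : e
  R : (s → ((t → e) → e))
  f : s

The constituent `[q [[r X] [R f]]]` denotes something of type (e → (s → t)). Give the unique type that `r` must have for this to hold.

(e → (((t → e) → e) → (t → (e → (s → t)))))

[q [[r X] [R f]]] is required to be (e → (s → t)). q : t cannot yield (e → (s → t)) as functor, so [[r X] [R f]] : (t → (e → (s → t))).
[[r X] [R f]] is required to be (t → (e → (s → t))). [R f] : ((t → e) → e) cannot yield (t → (e → (s → t))) as functor, so [r X] : (((t → e) → e) → (t → (e → (s → t)))).
[r X] is required to be (((t → e) → e) → (t → (e → (s → t)))). X : e cannot yield (((t → e) → e) → (t → (e → (s → t)))) as functor, so r : (e → (((t → e) → e) → (t → (e → (s → t))))).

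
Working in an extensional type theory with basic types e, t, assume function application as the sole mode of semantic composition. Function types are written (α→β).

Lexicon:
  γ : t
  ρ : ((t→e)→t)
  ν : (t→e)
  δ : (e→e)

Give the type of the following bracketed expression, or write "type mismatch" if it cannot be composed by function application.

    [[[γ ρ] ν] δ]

[γ ρ]: t with ((t→e)→t) — neither is a function whose domain matches the other; composition fails here.

type mismatch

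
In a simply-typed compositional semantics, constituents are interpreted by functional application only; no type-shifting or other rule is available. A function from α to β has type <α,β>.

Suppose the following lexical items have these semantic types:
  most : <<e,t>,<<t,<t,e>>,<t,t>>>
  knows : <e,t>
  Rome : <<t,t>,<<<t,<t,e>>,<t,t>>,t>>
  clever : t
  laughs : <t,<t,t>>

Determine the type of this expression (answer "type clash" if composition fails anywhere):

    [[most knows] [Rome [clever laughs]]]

t

At [most knows], most : <<e,t>,<<t,<t,e>>,<t,t>>> takes knows : <e,t>, giving <<t,<t,e>>,<t,t>>.
At [clever laughs], laughs : <t,<t,t>> takes clever : t, giving <t,t>.
At [Rome [clever laughs]], Rome : <<t,t>,<<<t,<t,e>>,<t,t>>,t>> takes [clever laughs] : <t,t>, giving <<<t,<t,e>>,<t,t>>,t>.
At [[most knows] [Rome [clever laughs]]], [Rome [clever laughs]] : <<<t,<t,e>>,<t,t>>,t> takes [most knows] : <<t,<t,e>>,<t,t>>, giving t.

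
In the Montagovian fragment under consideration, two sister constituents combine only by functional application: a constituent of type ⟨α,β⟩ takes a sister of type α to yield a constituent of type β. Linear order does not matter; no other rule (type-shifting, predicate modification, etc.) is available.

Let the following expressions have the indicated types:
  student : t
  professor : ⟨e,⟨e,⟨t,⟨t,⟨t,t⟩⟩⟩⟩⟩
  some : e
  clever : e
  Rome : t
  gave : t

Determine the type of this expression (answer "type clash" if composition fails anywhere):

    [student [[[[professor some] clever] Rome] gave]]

[professor some] — professor of type ⟨e,⟨e,⟨t,⟨t,⟨t,t⟩⟩⟩⟩⟩ combines with some of type e: type ⟨e,⟨t,⟨t,⟨t,t⟩⟩⟩⟩.
[[professor some] clever] — [professor some] of type ⟨e,⟨t,⟨t,⟨t,t⟩⟩⟩⟩ combines with clever of type e: type ⟨t,⟨t,⟨t,t⟩⟩⟩.
[[[professor some] clever] Rome] — [[professor some] clever] of type ⟨t,⟨t,⟨t,t⟩⟩⟩ combines with Rome of type t: type ⟨t,⟨t,t⟩⟩.
[[[[professor some] clever] Rome] gave] — [[[professor some] clever] Rome] of type ⟨t,⟨t,t⟩⟩ combines with gave of type t: type ⟨t,t⟩.
[student [[[[professor some] clever] Rome] gave]] — [[[[professor some] clever] Rome] gave] of type ⟨t,t⟩ combines with student of type t: type t.

t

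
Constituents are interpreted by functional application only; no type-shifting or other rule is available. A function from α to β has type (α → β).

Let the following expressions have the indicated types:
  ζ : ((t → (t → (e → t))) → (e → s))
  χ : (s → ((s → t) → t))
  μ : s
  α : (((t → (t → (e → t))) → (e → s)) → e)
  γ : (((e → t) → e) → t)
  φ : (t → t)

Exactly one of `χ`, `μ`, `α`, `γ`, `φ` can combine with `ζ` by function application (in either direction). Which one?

α

χ : (s → ((s → t) → t)) — ζ needs (t → (t → (e → t))); χ needs s; neither fits.
μ : s — ζ needs (t → (t → (e → t))); μ needs nothing (atomic); neither fits.
α — combines: α : (((t → (t → (e → t))) → (e → s)) → e) takes ζ : ((t → (t → (e → t))) → (e → s)) as argument, giving e.
γ : (((e → t) → e) → t) — ζ needs (t → (t → (e → t))); γ needs ((e → t) → e); neither fits.
φ : (t → t) — ζ needs (t → (t → (e → t))); φ needs t; neither fits.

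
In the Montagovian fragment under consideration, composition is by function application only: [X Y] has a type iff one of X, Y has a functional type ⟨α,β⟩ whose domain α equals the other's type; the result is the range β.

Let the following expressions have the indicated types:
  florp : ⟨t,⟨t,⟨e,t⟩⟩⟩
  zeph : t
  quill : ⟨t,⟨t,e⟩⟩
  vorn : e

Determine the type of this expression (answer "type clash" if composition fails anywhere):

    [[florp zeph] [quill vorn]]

[florp zeph] — florp of type ⟨t,⟨t,⟨e,t⟩⟩⟩ combines with zeph of type t: type ⟨t,⟨e,t⟩⟩.
[quill vorn]: ⟨t,⟨t,e⟩⟩ with e — neither is a function whose domain matches the other; composition fails here.

type clash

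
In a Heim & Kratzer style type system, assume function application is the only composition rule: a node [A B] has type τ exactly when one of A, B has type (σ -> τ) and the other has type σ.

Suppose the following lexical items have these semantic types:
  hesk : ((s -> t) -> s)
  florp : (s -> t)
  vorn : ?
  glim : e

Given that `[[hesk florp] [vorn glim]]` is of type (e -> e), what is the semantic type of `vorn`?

(e -> (s -> (e -> e)))

For [[hesk florp] [vorn glim]] to have type (e -> e) with [hesk florp] of type s, [vorn glim] must be the function: [vorn glim] : (s -> (e -> e)).
For [vorn glim] to have type (s -> (e -> e)) with glim of type e, vorn must be the function: vorn : (e -> (s -> (e -> e))).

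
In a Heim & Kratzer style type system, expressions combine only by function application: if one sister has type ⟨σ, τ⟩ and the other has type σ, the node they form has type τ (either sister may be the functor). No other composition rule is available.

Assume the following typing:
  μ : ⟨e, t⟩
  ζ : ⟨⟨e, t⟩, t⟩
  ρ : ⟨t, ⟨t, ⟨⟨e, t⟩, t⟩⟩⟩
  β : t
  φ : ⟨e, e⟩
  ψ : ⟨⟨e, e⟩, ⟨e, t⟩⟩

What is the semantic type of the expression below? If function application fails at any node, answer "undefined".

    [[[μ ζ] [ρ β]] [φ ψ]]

t

At [μ ζ], ζ : ⟨⟨e, t⟩, t⟩ takes μ : ⟨e, t⟩, giving t.
At [ρ β], ρ : ⟨t, ⟨t, ⟨⟨e, t⟩, t⟩⟩⟩ takes β : t, giving ⟨t, ⟨⟨e, t⟩, t⟩⟩.
At [[μ ζ] [ρ β]], [ρ β] : ⟨t, ⟨⟨e, t⟩, t⟩⟩ takes [μ ζ] : t, giving ⟨⟨e, t⟩, t⟩.
At [φ ψ], ψ : ⟨⟨e, e⟩, ⟨e, t⟩⟩ takes φ : ⟨e, e⟩, giving ⟨e, t⟩.
At [[[μ ζ] [ρ β]] [φ ψ]], [[μ ζ] [ρ β]] : ⟨⟨e, t⟩, t⟩ takes [φ ψ] : ⟨e, t⟩, giving t.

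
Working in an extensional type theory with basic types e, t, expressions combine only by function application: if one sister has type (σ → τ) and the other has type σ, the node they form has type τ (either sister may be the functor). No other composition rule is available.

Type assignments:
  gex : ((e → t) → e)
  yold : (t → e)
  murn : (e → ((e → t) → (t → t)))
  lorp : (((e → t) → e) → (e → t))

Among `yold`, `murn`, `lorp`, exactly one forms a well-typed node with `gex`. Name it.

yold : (t → e) — does not combine with gex.
murn : (e → ((e → t) → (t → t))) — does not combine with gex.
lorp — combines: lorp : (((e → t) → e) → (e → t)) takes gex : ((e → t) → e) as argument, giving (e → t).

lorp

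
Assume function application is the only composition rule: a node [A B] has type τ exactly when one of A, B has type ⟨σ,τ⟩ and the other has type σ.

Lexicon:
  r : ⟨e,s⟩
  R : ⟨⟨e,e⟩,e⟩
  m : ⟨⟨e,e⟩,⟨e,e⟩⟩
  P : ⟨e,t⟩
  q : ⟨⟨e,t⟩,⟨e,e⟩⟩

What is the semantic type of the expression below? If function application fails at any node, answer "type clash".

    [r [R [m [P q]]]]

s

[P q]: ⟨⟨e,t⟩,⟨e,e⟩⟩ applied to ⟨e,t⟩ yields ⟨e,e⟩.
[m [P q]]: ⟨⟨e,e⟩,⟨e,e⟩⟩ applied to ⟨e,e⟩ yields ⟨e,e⟩.
[R [m [P q]]]: ⟨⟨e,e⟩,e⟩ applied to ⟨e,e⟩ yields e.
[r [R [m [P q]]]]: ⟨e,s⟩ applied to e yields s.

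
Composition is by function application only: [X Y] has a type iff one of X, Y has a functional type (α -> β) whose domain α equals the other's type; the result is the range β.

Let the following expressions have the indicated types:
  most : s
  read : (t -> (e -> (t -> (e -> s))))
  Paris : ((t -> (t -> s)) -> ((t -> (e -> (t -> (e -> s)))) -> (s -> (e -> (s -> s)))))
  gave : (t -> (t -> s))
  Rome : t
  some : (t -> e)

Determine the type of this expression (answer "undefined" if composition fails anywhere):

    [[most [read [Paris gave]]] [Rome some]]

At [Paris gave], Paris : ((t -> (t -> s)) -> ((t -> (e -> (t -> (e -> s)))) -> (s -> (e -> (s -> s))))) takes gave : (t -> (t -> s)), giving ((t -> (e -> (t -> (e -> s)))) -> (s -> (e -> (s -> s)))).
At [read [Paris gave]], [Paris gave] : ((t -> (e -> (t -> (e -> s)))) -> (s -> (e -> (s -> s)))) takes read : (t -> (e -> (t -> (e -> s)))), giving (s -> (e -> (s -> s))).
At [most [read [Paris gave]]], [read [Paris gave]] : (s -> (e -> (s -> s))) takes most : s, giving (e -> (s -> s)).
At [Rome some], some : (t -> e) takes Rome : t, giving e.
At [[most [read [Paris gave]]] [Rome some]], [most [read [Paris gave]]] : (e -> (s -> s)) takes [Rome some] : e, giving (s -> s).

(s -> s)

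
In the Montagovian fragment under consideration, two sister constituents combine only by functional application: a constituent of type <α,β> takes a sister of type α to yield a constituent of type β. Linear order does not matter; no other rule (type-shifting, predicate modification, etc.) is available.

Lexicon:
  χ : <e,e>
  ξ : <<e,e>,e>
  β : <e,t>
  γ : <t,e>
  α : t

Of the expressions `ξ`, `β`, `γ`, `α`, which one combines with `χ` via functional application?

ξ

ξ — combines: ξ : <<e,e>,e> takes χ : <e,e> as argument, giving e.
β : <e,t> — χ needs e; β needs e; neither fits.
γ : <t,e> — χ needs e; γ needs t; neither fits.
α : t — χ needs e; α needs nothing (atomic); neither fits.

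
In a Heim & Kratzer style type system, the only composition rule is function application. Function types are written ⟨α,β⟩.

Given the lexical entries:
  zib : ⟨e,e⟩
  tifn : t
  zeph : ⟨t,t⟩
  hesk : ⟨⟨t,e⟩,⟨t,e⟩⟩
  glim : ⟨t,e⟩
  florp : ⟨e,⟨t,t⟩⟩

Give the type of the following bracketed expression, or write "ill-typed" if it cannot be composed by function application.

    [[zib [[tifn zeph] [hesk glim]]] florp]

[tifn zeph]: ⟨t,t⟩ applied to t yields t.
[hesk glim]: ⟨⟨t,e⟩,⟨t,e⟩⟩ applied to ⟨t,e⟩ yields ⟨t,e⟩.
[[tifn zeph] [hesk glim]]: ⟨t,e⟩ applied to t yields e.
[zib [[tifn zeph] [hesk glim]]]: ⟨e,e⟩ applied to e yields e.
[[zib [[tifn zeph] [hesk glim]]] florp]: ⟨e,⟨t,t⟩⟩ applied to e yields ⟨t,t⟩.

⟨t,t⟩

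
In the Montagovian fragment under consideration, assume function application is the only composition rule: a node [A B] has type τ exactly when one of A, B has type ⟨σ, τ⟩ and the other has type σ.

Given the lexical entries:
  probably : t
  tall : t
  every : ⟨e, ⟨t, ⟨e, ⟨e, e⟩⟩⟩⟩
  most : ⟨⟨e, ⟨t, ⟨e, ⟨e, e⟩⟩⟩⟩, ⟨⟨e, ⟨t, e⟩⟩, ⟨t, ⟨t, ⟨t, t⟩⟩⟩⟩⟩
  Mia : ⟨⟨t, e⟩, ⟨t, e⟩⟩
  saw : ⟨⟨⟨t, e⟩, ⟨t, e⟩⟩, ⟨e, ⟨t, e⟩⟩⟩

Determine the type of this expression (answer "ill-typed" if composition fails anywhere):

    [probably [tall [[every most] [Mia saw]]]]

At [every most], most : ⟨⟨e, ⟨t, ⟨e, ⟨e, e⟩⟩⟩⟩, ⟨⟨e, ⟨t, e⟩⟩, ⟨t, ⟨t, ⟨t, t⟩⟩⟩⟩⟩ takes every : ⟨e, ⟨t, ⟨e, ⟨e, e⟩⟩⟩⟩, giving ⟨⟨e, ⟨t, e⟩⟩, ⟨t, ⟨t, ⟨t, t⟩⟩⟩⟩.
At [Mia saw], saw : ⟨⟨⟨t, e⟩, ⟨t, e⟩⟩, ⟨e, ⟨t, e⟩⟩⟩ takes Mia : ⟨⟨t, e⟩, ⟨t, e⟩⟩, giving ⟨e, ⟨t, e⟩⟩.
At [[every most] [Mia saw]], [every most] : ⟨⟨e, ⟨t, e⟩⟩, ⟨t, ⟨t, ⟨t, t⟩⟩⟩⟩ takes [Mia saw] : ⟨e, ⟨t, e⟩⟩, giving ⟨t, ⟨t, ⟨t, t⟩⟩⟩.
At [tall [[every most] [Mia saw]]], [[every most] [Mia saw]] : ⟨t, ⟨t, ⟨t, t⟩⟩⟩ takes tall : t, giving ⟨t, ⟨t, t⟩⟩.
At [probably [tall [[every most] [Mia saw]]]], [tall [[every most] [Mia saw]]] : ⟨t, ⟨t, t⟩⟩ takes probably : t, giving ⟨t, t⟩.

⟨t, t⟩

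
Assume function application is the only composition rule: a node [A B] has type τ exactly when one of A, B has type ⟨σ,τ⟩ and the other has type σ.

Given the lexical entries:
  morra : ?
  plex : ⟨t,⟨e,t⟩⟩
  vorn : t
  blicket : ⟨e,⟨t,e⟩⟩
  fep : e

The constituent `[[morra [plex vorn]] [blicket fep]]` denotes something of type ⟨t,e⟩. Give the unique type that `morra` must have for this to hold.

[[morra [plex vorn]] [blicket fep]] is required to be ⟨t,e⟩. [blicket fep] : ⟨t,e⟩ cannot yield ⟨t,e⟩ as functor, so [morra [plex vorn]] : ⟨⟨t,e⟩,⟨t,e⟩⟩.
[morra [plex vorn]] is required to be ⟨⟨t,e⟩,⟨t,e⟩⟩. [plex vorn] : ⟨e,t⟩ cannot yield ⟨⟨t,e⟩,⟨t,e⟩⟩ as functor, so morra : ⟨⟨e,t⟩,⟨⟨t,e⟩,⟨t,e⟩⟩⟩.

⟨⟨e,t⟩,⟨⟨t,e⟩,⟨t,e⟩⟩⟩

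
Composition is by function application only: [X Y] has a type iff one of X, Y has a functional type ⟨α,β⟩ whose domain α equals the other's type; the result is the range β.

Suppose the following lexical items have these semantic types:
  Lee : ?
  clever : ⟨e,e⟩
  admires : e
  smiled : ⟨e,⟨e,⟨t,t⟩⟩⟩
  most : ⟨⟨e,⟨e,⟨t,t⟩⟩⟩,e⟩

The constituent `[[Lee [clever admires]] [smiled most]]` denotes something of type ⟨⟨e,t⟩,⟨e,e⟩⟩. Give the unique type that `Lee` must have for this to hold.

[[Lee [clever admires]] [smiled most]] is required to be ⟨⟨e,t⟩,⟨e,e⟩⟩. [smiled most] : e cannot yield ⟨⟨e,t⟩,⟨e,e⟩⟩ as functor, so [Lee [clever admires]] : ⟨e,⟨⟨e,t⟩,⟨e,e⟩⟩⟩.
[Lee [clever admires]] is required to be ⟨e,⟨⟨e,t⟩,⟨e,e⟩⟩⟩. [clever admires] : e cannot yield ⟨e,⟨⟨e,t⟩,⟨e,e⟩⟩⟩ as functor, so Lee : ⟨e,⟨e,⟨⟨e,t⟩,⟨e,e⟩⟩⟩⟩.

⟨e,⟨e,⟨⟨e,t⟩,⟨e,e⟩⟩⟩⟩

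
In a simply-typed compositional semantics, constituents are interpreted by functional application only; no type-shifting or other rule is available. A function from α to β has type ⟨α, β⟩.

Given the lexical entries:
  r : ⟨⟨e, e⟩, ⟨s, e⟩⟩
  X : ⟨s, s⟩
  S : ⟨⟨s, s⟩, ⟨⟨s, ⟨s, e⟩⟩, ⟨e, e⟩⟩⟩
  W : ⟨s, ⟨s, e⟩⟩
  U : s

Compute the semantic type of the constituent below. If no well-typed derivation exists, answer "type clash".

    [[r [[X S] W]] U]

e

At [X S], S : ⟨⟨s, s⟩, ⟨⟨s, ⟨s, e⟩⟩, ⟨e, e⟩⟩⟩ takes X : ⟨s, s⟩, giving ⟨⟨s, ⟨s, e⟩⟩, ⟨e, e⟩⟩.
At [[X S] W], [X S] : ⟨⟨s, ⟨s, e⟩⟩, ⟨e, e⟩⟩ takes W : ⟨s, ⟨s, e⟩⟩, giving ⟨e, e⟩.
At [r [[X S] W]], r : ⟨⟨e, e⟩, ⟨s, e⟩⟩ takes [[X S] W] : ⟨e, e⟩, giving ⟨s, e⟩.
At [[r [[X S] W]] U], [r [[X S] W]] : ⟨s, e⟩ takes U : s, giving e.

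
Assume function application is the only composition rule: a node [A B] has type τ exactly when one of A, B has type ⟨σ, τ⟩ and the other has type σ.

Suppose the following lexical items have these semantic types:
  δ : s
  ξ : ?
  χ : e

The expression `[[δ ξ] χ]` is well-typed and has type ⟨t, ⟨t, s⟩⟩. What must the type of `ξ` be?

⟨s, ⟨e, ⟨t, ⟨t, s⟩⟩⟩⟩

[[δ ξ] χ] is required to be ⟨t, ⟨t, s⟩⟩. χ : e cannot yield ⟨t, ⟨t, s⟩⟩ as functor, so [δ ξ] : ⟨e, ⟨t, ⟨t, s⟩⟩⟩.
[δ ξ] is required to be ⟨e, ⟨t, ⟨t, s⟩⟩⟩. δ : s cannot yield ⟨e, ⟨t, ⟨t, s⟩⟩⟩ as functor, so ξ : ⟨s, ⟨e, ⟨t, ⟨t, s⟩⟩⟩⟩.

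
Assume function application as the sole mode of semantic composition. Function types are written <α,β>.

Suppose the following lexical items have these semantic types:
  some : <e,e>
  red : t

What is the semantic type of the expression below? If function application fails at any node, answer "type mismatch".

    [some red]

At [some red]: neither <e,e> nor t can take the other as argument; the node is ill-typed.

type mismatch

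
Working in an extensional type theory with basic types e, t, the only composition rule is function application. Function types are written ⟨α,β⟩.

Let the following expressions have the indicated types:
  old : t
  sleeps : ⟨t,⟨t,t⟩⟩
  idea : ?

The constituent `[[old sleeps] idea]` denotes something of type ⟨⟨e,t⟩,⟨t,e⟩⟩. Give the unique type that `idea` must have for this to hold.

[[old sleeps] idea] is required to be ⟨⟨e,t⟩,⟨t,e⟩⟩. [old sleeps] : ⟨t,t⟩ cannot yield ⟨⟨e,t⟩,⟨t,e⟩⟩ as functor, so idea : ⟨⟨t,t⟩,⟨⟨e,t⟩,⟨t,e⟩⟩⟩.

⟨⟨t,t⟩,⟨⟨e,t⟩,⟨t,e⟩⟩⟩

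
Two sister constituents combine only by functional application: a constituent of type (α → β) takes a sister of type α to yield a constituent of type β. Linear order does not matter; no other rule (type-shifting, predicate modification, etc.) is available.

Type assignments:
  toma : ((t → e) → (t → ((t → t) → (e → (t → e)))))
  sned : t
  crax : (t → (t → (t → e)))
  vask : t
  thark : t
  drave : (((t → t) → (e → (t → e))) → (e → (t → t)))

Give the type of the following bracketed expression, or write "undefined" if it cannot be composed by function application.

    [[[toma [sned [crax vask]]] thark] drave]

(e → (t → t))

[crax vask]: functor crax : (t → (t → (t → e))), argument vask : t; result (t → (t → e)).
[sned [crax vask]]: functor [crax vask] : (t → (t → e)), argument sned : t; result (t → e).
[toma [sned [crax vask]]]: functor toma : ((t → e) → (t → ((t → t) → (e → (t → e))))), argument [sned [crax vask]] : (t → e); result (t → ((t → t) → (e → (t → e)))).
[[toma [sned [crax vask]]] thark]: functor [toma [sned [crax vask]]] : (t → ((t → t) → (e → (t → e)))), argument thark : t; result ((t → t) → (e → (t → e))).
[[[toma [sned [crax vask]]] thark] drave]: functor drave : (((t → t) → (e → (t → e))) → (e → (t → t))), argument [[toma [sned [crax vask]]] thark] : ((t → t) → (e → (t → e))); result (e → (t → t)).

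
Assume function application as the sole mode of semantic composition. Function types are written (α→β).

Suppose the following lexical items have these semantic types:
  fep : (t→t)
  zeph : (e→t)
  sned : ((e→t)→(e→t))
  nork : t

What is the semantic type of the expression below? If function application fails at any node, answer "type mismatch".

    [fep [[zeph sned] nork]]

[zeph sned]: functor sned : ((e→t)→(e→t)), argument zeph : (e→t); result (e→t).
At [[zeph sned] nork]: neither (e→t) nor t can take the other as argument; the node is ill-typed.

type mismatch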